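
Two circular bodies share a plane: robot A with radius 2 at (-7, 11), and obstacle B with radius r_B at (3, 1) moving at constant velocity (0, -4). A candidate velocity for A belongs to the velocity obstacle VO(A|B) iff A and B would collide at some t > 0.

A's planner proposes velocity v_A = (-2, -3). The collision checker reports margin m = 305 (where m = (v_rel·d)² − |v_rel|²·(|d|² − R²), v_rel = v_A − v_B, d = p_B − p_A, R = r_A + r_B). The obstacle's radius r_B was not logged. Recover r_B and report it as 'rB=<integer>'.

m = 305
d = (10, -10);  v_rel = (-2, 1),  |v_rel|² = 5
v_rel×d = (-2)·(-10) − (1)·(10) = 10
since m = R²·5 − 10²:  R² = (100 + 305) / 5 = 81
R = √81 = 9  ⇒  r_B = 9 − 2 = 7

rB=7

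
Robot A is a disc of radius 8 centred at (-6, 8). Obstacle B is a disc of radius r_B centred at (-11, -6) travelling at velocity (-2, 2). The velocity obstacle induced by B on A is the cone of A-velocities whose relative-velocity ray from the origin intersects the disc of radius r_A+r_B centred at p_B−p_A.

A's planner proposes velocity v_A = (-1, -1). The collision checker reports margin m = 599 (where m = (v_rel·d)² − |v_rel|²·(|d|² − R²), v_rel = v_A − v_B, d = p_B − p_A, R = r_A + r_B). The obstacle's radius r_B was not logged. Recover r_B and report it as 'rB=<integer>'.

m = 599
d = (-5, -14);  v_rel = (1, -3),  |v_rel|² = 10
v_rel×d = (1)·(-14) − (-3)·(-5) = -29
since m = R²·10 − (-29)²:  R² = (841 + 599) / 10 = 144
R = √144 = 12  ⇒  r_B = 12 − 8 = 4

rB=4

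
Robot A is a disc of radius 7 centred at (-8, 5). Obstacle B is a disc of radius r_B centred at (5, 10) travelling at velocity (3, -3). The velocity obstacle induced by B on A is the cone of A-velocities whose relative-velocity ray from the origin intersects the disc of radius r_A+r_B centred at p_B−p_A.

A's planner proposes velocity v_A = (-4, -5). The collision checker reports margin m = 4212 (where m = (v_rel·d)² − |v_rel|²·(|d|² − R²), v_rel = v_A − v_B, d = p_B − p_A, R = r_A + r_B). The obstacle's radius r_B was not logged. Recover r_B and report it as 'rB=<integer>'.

m = 4212
d = (13, 5);  v_rel = (-7, -2),  |v_rel|² = 53
v_rel×d = (-7)·(5) − (-2)·(13) = -9
since m = R²·53 − (-9)²:  R² = (81 + 4212) / 53 = 81
R = √81 = 9  ⇒  r_B = 9 − 7 = 2

rB=2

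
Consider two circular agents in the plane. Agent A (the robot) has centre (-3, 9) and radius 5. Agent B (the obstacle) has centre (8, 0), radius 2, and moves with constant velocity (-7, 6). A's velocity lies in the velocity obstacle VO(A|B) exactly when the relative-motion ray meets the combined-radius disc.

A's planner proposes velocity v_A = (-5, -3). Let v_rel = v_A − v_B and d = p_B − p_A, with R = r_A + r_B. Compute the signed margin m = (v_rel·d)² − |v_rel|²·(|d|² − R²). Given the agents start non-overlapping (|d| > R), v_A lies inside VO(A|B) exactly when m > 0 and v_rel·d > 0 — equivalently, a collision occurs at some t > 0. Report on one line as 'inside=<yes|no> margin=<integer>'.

d = (11, -9),  |d|² = 202;  R = 5+2 = 7,  c = 202−7² = 153
v_rel = (2, -9),  |v_rel|² = 85;  v_rel·d = (2)·(11) + (-9)·(-9) = 103
85·t² − 206·t + 153 = 0  ⇒  m = 103² − 85·153 = -2396
m = -2396 < 0,  v_rel·d = 103 > 0  ⇒  outside

inside=no margin=-2396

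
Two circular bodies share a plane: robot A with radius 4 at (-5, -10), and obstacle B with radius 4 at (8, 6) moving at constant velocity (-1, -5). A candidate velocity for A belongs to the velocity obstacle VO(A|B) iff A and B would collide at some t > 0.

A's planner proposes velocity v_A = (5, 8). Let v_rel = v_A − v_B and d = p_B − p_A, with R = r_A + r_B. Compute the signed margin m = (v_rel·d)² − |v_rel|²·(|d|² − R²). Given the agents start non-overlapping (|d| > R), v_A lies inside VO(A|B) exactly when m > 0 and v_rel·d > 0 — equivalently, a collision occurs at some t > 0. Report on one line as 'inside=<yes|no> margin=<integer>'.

d = (13, 16),  |d|² = 425;  R = 4+4 = 8,  c = 425−8² = 361
v_rel = (6, 13),  |v_rel|² = 205;  v_rel·d = (6)·(13) + (13)·(16) = 286
205·t² − 572·t + 361 = 0  ⇒  m = 286² − 205·361 = 7791
m = 7791 > 0,  v_rel·d = 286 > 0  ⇒  inside

inside=yes margin=7791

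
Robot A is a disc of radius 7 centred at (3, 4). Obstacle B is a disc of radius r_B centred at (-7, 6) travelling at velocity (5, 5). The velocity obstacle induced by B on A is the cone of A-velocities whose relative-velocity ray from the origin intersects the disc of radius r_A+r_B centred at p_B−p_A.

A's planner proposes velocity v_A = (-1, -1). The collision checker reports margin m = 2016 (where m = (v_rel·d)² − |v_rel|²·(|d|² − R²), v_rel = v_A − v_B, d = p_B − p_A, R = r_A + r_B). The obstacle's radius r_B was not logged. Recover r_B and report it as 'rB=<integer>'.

m = 2016
d = (-10, 2);  v_rel = (-6, -6),  |v_rel|² = 72
v_rel×d = (-6)·(2) − (-6)·(-10) = -72
since m = R²·72 − (-72)²:  R² = (5184 + 2016) / 72 = 100
R = √100 = 10  ⇒  r_B = 10 − 7 = 3

rB=3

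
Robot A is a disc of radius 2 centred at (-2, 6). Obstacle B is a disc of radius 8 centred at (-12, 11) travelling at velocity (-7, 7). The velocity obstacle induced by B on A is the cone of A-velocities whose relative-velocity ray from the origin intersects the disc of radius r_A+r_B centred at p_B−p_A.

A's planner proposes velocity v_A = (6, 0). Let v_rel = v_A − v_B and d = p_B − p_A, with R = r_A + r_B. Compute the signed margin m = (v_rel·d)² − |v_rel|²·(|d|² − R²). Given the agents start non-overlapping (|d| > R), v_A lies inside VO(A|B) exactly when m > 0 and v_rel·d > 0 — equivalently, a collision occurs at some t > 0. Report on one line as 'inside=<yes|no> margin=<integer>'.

d = (-10, 5),  |d|² = 125;  R = 2+8 = 10,  c = 125−10² = 25
v_rel = (13, -7),  |v_rel|² = 218;  v_rel·d = (13)·(-10) + (-7)·(5) = -165
218·t² + 330·t + 25 = 0  ⇒  m = (-165)² − 218·25 = 21775
m = 21775 > 0,  v_rel·d = -165 < 0  ⇒  outside

inside=no margin=21775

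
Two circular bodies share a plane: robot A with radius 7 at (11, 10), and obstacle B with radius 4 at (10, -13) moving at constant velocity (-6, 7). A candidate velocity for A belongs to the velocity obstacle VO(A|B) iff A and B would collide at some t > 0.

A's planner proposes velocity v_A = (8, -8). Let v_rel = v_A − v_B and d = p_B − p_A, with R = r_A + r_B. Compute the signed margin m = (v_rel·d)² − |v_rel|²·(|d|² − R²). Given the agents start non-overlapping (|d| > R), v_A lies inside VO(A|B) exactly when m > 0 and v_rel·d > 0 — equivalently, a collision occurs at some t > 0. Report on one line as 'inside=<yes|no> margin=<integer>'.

d = (-1, -23),  |d|² = 530;  R = 7+4 = 11,  c = 530−11² = 409
v_rel = (14, -15),  |v_rel|² = 421;  v_rel·d = (14)·(-1) + (-15)·(-23) = 331
421·t² − 662·t + 409 = 0  ⇒  m = 331² − 421·409 = -62628
m = -62628 < 0,  v_rel·d = 331 > 0  ⇒  outside

inside=no margin=-62628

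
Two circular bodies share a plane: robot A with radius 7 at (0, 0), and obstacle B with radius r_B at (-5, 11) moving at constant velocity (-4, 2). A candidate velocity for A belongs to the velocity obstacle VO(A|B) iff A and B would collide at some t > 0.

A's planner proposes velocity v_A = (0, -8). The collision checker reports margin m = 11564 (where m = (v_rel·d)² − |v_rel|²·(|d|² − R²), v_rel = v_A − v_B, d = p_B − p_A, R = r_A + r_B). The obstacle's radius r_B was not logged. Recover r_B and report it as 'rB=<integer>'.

m = 11564
d = (-5, 11);  v_rel = (4, -10),  |v_rel|² = 116
v_rel×d = (4)·(11) − (-10)·(-5) = -6
since m = R²·116 − (-6)²:  R² = (36 + 11564) / 116 = 100
R = √100 = 10  ⇒  r_B = 10 − 7 = 3

rB=3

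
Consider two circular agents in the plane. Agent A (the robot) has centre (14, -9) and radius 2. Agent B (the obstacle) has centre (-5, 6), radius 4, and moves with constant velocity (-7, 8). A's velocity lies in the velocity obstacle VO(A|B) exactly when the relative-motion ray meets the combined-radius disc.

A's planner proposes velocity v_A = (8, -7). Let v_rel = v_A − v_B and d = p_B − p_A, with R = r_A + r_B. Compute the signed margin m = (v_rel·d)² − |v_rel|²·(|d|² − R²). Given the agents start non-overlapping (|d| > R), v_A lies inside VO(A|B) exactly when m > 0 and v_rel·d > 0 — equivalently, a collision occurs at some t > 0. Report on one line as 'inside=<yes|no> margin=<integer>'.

d = (-19, 15),  |d|² = 586;  R = 2+4 = 6,  c = 586−6² = 550
v_rel = (15, -15),  |v_rel|² = 450;  v_rel·d = (15)·(-19) + (-15)·(15) = -510
450·t² + 1020·t + 550 = 0  ⇒  m = (-510)² − 450·550 = 12600
m = 12600 > 0,  v_rel·d = -510 < 0  ⇒  outside

inside=no margin=12600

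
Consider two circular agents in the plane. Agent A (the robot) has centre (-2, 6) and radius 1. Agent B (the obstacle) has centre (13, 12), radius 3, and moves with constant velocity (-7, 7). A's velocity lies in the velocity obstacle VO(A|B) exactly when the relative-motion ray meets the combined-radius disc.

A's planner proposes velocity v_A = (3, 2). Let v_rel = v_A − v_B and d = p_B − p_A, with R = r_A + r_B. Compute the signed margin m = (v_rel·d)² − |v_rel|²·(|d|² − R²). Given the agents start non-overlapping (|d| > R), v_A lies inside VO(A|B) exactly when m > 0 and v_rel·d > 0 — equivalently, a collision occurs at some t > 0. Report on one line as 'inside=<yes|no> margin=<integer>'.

d = (15, 6),  |d|² = 261;  R = 1+3 = 4,  c = 261−4² = 245
v_rel = (10, -5),  |v_rel|² = 125;  v_rel·d = (10)·(15) + (-5)·(6) = 120
125·t² − 240·t + 245 = 0  ⇒  m = 120² − 125·245 = -16225
m = -16225 < 0,  v_rel·d = 120 > 0  ⇒  outside

inside=no margin=-16225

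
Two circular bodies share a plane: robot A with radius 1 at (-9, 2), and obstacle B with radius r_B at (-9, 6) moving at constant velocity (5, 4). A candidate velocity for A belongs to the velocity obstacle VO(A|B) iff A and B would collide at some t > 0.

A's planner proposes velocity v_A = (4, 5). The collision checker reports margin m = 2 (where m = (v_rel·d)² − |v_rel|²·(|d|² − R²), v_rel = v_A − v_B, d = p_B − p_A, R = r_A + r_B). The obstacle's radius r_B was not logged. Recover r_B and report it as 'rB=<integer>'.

m = 2
d = (0, 4);  v_rel = (-1, 1),  |v_rel|² = 2
v_rel×d = (-1)·(4) − (1)·(0) = -4
since m = R²·2 − (-4)²:  R² = (16 + 2) / 2 = 9
R = √9 = 3  ⇒  r_B = 3 − 1 = 2

rB=2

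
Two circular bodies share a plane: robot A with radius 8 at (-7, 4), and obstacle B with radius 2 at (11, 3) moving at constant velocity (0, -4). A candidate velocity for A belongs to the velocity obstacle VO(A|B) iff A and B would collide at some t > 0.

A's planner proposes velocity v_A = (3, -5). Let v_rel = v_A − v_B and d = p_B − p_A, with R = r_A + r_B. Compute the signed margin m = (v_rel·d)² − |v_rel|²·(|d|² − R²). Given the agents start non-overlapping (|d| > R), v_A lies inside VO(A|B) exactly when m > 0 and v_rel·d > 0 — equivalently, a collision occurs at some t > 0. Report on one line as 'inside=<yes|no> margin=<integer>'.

d = (18, -1),  |d|² = 325;  R = 8+2 = 10,  c = 325−10² = 225
v_rel = (3, -1),  |v_rel|² = 10;  v_rel·d = (3)·(18) + (-1)·(-1) = 55
10·t² − 110·t + 225 = 0  ⇒  m = 55² − 10·225 = 775
m = 775 > 0,  v_rel·d = 55 > 0  ⇒  inside

inside=yes margin=775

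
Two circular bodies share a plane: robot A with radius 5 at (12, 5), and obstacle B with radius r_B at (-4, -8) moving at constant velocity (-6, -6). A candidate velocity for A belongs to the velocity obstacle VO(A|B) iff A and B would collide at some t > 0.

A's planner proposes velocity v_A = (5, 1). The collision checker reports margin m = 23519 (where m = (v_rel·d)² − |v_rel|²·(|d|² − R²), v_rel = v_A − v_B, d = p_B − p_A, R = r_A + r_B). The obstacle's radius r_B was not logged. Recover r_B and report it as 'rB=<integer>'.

m = 23519
d = (-16, -13);  v_rel = (11, 7),  |v_rel|² = 170
v_rel×d = (11)·(-13) − (7)·(-16) = -31
since m = R²·170 − (-31)²:  R² = (961 + 23519) / 170 = 144
R = √144 = 12  ⇒  r_B = 12 − 5 = 7

rB=7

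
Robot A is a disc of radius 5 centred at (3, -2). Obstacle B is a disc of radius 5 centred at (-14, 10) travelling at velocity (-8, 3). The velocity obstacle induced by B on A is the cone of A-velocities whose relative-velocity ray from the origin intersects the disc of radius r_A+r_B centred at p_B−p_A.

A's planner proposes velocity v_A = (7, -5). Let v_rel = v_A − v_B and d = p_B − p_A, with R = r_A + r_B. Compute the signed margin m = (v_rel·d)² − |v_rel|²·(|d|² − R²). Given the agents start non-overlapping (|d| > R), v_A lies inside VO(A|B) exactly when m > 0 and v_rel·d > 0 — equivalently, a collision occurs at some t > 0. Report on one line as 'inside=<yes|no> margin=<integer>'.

d = (-17, 12),  |d|² = 433;  R = 5+5 = 10,  c = 433−10² = 333
v_rel = (15, -8),  |v_rel|² = 289;  v_rel·d = (15)·(-17) + (-8)·(12) = -351
289·t² + 702·t + 333 = 0  ⇒  m = (-351)² − 289·333 = 26964
m = 26964 > 0,  v_rel·d = -351 < 0  ⇒  outside

inside=no margin=26964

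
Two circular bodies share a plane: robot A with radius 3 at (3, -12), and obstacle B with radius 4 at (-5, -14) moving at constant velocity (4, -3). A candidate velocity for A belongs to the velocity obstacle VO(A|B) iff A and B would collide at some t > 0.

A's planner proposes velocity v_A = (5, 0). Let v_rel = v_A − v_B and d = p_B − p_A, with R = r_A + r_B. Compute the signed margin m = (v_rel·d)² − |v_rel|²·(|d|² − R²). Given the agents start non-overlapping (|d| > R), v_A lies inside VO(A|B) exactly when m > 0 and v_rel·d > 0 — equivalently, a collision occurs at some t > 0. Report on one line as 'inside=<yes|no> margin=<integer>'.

d = (-8, -2),  |d|² = 68;  R = 3+4 = 7,  c = 68−7² = 19
v_rel = (1, 3),  |v_rel|² = 10;  v_rel·d = (1)·(-8) + (3)·(-2) = -14
10·t² + 28·t + 19 = 0  ⇒  m = (-14)² − 10·19 = 6
m = 6 > 0,  v_rel·d = -14 < 0  ⇒  outside

inside=no margin=6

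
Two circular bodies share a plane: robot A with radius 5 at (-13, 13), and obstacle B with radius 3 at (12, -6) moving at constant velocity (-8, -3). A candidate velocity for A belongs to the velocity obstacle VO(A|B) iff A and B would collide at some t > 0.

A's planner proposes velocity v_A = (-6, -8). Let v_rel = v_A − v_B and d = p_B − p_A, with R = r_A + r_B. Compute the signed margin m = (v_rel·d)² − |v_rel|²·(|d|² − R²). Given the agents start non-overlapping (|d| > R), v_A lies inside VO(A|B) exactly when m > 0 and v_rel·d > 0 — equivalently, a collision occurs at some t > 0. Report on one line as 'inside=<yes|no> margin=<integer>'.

d = (25, -19),  |d|² = 986;  R = 5+3 = 8,  c = 986−8² = 922
v_rel = (2, -5),  |v_rel|² = 29;  v_rel·d = (2)·(25) + (-5)·(-19) = 145
29·t² − 290·t + 922 = 0  ⇒  m = 145² − 29·922 = -5713
m = -5713 < 0,  v_rel·d = 145 > 0  ⇒  outside

inside=no margin=-5713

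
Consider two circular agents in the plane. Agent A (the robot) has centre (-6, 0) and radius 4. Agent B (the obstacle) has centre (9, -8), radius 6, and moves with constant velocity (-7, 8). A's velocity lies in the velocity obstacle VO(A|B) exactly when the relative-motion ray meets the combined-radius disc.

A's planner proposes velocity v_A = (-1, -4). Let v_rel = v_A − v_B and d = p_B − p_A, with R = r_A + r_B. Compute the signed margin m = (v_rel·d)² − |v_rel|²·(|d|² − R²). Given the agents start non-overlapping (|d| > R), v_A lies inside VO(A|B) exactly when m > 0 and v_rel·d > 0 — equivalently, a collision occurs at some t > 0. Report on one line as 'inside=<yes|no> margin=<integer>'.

d = (15, -8),  |d|² = 289;  R = 4+6 = 10,  c = 289−10² = 189
v_rel = (6, -12),  |v_rel|² = 180;  v_rel·d = (6)·(15) + (-12)·(-8) = 186
180·t² − 372·t + 189 = 0  ⇒  m = 186² − 180·189 = 576
m = 576 > 0,  v_rel·d = 186 > 0  ⇒  inside

inside=yes margin=576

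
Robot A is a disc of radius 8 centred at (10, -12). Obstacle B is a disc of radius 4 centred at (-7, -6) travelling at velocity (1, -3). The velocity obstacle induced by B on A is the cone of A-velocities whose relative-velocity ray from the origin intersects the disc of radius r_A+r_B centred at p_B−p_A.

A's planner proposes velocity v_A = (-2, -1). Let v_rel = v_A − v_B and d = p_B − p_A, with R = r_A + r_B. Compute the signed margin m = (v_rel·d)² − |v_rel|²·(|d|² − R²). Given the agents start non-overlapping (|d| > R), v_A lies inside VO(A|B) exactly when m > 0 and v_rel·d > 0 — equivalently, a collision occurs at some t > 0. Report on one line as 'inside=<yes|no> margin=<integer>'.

d = (-17, 6),  |d|² = 325;  R = 8+4 = 12,  c = 325−12² = 181
v_rel = (-3, 2),  |v_rel|² = 13;  v_rel·d = (-3)·(-17) + (2)·(6) = 63
13·t² − 126·t + 181 = 0  ⇒  m = 63² − 13·181 = 1616
m = 1616 > 0,  v_rel·d = 63 > 0  ⇒  inside

inside=yes margin=1616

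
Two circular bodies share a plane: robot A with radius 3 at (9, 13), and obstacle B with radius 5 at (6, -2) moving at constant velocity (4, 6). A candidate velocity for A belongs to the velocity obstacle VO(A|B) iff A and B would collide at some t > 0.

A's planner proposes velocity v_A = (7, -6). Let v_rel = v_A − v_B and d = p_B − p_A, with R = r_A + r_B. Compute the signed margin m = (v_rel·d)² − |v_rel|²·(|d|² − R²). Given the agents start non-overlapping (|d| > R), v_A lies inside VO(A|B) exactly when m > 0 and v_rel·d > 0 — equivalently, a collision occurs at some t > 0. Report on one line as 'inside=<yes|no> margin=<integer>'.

d = (-3, -15),  |d|² = 234;  R = 3+5 = 8,  c = 234−8² = 170
v_rel = (3, -12),  |v_rel|² = 153;  v_rel·d = (3)·(-3) + (-12)·(-15) = 171
153·t² − 342·t + 170 = 0  ⇒  m = 171² − 153·170 = 3231
m = 3231 > 0,  v_rel·d = 171 > 0  ⇒  inside

inside=yes margin=3231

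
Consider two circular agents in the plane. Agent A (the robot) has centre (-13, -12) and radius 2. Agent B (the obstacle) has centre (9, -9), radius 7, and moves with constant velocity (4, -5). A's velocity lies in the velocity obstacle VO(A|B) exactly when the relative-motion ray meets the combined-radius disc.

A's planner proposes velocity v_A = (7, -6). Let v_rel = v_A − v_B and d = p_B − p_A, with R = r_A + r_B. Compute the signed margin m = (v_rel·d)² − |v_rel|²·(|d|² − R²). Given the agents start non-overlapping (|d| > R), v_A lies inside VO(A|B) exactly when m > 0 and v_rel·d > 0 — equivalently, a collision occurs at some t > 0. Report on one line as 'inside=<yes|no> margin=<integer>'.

d = (22, 3),  |d|² = 493;  R = 2+7 = 9,  c = 493−9² = 412
v_rel = (3, -1),  |v_rel|² = 10;  v_rel·d = (3)·(22) + (-1)·(3) = 63
10·t² − 126·t + 412 = 0  ⇒  m = 63² − 10·412 = -151
m = -151 < 0,  v_rel·d = 63 > 0  ⇒  outside

inside=no margin=-151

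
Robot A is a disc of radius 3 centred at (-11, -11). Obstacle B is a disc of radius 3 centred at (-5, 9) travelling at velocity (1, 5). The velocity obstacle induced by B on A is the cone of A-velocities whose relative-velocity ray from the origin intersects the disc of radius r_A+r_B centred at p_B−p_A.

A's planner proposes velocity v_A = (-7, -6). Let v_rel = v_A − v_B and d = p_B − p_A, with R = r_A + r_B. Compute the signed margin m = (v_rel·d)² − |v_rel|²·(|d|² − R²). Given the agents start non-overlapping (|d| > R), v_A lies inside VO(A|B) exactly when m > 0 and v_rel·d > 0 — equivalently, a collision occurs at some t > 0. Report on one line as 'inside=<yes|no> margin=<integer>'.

d = (6, 20),  |d|² = 436;  R = 3+3 = 6,  c = 436−6² = 400
v_rel = (-8, -11),  |v_rel|² = 185;  v_rel·d = (-8)·(6) + (-11)·(20) = -268
185·t² + 536·t + 400 = 0  ⇒  m = (-268)² − 185·400 = -2176
m = -2176 < 0,  v_rel·d = -268 < 0  ⇒  outside

inside=no margin=-2176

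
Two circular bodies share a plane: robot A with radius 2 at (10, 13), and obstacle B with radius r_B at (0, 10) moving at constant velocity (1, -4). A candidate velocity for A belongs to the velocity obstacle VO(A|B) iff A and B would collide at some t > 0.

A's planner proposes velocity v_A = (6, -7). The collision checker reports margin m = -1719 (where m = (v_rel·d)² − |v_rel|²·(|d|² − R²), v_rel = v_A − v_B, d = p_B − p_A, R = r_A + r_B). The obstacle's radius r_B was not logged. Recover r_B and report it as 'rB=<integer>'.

m = -1719
d = (-10, -3);  v_rel = (5, -3),  |v_rel|² = 34
v_rel×d = (5)·(-3) − (-3)·(-10) = -45
since m = R²·34 − (-45)²:  R² = (2025 + -1719) / 34 = 9
R = √9 = 3  ⇒  r_B = 3 − 2 = 1

rB=1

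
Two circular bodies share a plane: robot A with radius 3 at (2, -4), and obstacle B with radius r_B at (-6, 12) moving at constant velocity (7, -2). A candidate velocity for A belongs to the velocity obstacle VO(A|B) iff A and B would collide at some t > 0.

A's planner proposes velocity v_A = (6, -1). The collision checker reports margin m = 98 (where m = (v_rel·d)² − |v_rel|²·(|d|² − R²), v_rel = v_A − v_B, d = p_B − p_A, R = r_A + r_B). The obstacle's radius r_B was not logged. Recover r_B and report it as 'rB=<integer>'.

m = 98
d = (-8, 16);  v_rel = (-1, 1),  |v_rel|² = 2
v_rel×d = (-1)·(16) − (1)·(-8) = -8
since m = R²·2 − (-8)²:  R² = (64 + 98) / 2 = 81
R = √81 = 9  ⇒  r_B = 9 − 3 = 6

rB=6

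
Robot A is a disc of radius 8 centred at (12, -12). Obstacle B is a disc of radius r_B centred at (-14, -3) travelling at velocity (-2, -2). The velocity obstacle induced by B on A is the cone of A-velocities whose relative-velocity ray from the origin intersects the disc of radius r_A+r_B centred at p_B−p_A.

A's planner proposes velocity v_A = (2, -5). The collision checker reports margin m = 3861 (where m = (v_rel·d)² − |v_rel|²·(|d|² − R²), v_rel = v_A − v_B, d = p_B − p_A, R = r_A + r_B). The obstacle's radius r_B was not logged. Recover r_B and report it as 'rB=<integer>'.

m = 3861
d = (-26, 9);  v_rel = (4, -3),  |v_rel|² = 25
v_rel×d = (4)·(9) − (-3)·(-26) = -42
since m = R²·25 − (-42)²:  R² = (1764 + 3861) / 25 = 225
R = √225 = 15  ⇒  r_B = 15 − 8 = 7

rB=7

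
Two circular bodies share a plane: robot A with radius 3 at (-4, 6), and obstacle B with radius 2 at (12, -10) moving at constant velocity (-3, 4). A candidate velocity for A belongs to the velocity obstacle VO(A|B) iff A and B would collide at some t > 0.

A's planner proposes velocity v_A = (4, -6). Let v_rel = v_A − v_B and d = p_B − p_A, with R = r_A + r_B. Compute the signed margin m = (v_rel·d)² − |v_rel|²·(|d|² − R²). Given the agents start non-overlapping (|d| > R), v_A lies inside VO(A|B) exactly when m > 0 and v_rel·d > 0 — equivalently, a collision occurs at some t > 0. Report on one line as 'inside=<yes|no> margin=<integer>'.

d = (16, -16),  |d|² = 512;  R = 3+2 = 5,  c = 512−5² = 487
v_rel = (7, -10),  |v_rel|² = 149;  v_rel·d = (7)·(16) + (-10)·(-16) = 272
149·t² − 544·t + 487 = 0  ⇒  m = 272² − 149·487 = 1421
m = 1421 > 0,  v_rel·d = 272 > 0  ⇒  inside

inside=yes margin=1421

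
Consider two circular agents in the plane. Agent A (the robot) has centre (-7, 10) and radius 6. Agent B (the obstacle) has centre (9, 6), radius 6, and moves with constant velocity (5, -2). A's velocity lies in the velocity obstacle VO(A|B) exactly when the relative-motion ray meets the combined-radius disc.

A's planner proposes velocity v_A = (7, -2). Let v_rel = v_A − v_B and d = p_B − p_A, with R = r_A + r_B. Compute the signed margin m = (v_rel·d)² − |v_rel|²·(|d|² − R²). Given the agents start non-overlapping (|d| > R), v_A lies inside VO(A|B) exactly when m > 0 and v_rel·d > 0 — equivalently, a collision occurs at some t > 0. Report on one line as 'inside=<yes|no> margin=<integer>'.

d = (16, -4),  |d|² = 272;  R = 6+6 = 12,  c = 272−12² = 128
v_rel = (2, 0),  |v_rel|² = 4;  v_rel·d = (2)·(16) + (0)·(-4) = 32
4·t² − 64·t + 128 = 0  ⇒  m = 32² − 4·128 = 512
m = 512 > 0,  v_rel·d = 32 > 0  ⇒  inside

inside=yes margin=512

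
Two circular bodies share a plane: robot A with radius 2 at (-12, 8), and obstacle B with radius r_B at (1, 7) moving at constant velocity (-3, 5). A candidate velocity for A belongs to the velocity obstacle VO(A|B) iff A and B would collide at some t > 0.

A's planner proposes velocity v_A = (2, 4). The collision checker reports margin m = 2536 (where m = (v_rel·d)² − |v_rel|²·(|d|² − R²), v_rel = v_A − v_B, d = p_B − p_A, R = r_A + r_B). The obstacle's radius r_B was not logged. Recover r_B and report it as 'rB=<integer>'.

m = 2536
d = (13, -1);  v_rel = (5, -1),  |v_rel|² = 26
v_rel×d = (5)·(-1) − (-1)·(13) = 8
since m = R²·26 − 8²:  R² = (64 + 2536) / 26 = 100
R = √100 = 10  ⇒  r_B = 10 − 2 = 8

rB=8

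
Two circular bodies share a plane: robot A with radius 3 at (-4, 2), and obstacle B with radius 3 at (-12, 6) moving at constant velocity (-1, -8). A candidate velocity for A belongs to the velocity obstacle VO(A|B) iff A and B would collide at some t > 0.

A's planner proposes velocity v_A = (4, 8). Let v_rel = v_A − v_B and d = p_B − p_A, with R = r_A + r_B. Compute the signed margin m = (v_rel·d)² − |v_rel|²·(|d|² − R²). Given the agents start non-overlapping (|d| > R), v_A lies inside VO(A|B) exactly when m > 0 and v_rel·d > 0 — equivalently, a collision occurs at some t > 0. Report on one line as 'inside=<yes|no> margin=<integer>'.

d = (-8, 4),  |d|² = 80;  R = 3+3 = 6,  c = 80−6² = 44
v_rel = (5, 16),  |v_rel|² = 281;  v_rel·d = (5)·(-8) + (16)·(4) = 24
281·t² − 48·t + 44 = 0  ⇒  m = 24² − 281·44 = -11788
m = -11788 < 0,  v_rel·d = 24 > 0  ⇒  outside

inside=no margin=-11788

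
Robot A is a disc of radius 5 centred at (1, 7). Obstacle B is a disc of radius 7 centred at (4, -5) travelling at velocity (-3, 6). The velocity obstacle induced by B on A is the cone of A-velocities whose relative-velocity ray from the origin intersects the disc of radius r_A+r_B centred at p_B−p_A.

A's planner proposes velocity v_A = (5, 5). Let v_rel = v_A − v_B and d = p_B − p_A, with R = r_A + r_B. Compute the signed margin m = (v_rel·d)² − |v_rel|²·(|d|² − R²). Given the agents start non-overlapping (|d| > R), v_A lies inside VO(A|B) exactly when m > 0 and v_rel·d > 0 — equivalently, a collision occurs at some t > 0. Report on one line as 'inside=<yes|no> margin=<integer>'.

d = (3, -12),  |d|² = 153;  R = 5+7 = 12,  c = 153−12² = 9
v_rel = (8, -1),  |v_rel|² = 65;  v_rel·d = (8)·(3) + (-1)·(-12) = 36
65·t² − 72·t + 9 = 0  ⇒  m = 36² − 65·9 = 711
m = 711 > 0,  v_rel·d = 36 > 0  ⇒  inside

inside=yes margin=711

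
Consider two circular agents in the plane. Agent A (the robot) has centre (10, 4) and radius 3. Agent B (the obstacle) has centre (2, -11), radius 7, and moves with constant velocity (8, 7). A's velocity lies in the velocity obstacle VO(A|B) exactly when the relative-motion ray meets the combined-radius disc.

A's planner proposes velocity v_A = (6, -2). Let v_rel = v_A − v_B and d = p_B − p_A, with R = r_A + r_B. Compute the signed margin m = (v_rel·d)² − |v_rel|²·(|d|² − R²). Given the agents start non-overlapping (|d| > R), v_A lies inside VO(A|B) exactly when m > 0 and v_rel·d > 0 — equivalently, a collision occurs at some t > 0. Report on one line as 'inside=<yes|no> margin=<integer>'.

d = (-8, -15),  |d|² = 289;  R = 3+7 = 10,  c = 289−10² = 189
v_rel = (-2, -9),  |v_rel|² = 85;  v_rel·d = (-2)·(-8) + (-9)·(-15) = 151
85·t² − 302·t + 189 = 0  ⇒  m = 151² − 85·189 = 6736
m = 6736 > 0,  v_rel·d = 151 > 0  ⇒  inside

inside=yes margin=6736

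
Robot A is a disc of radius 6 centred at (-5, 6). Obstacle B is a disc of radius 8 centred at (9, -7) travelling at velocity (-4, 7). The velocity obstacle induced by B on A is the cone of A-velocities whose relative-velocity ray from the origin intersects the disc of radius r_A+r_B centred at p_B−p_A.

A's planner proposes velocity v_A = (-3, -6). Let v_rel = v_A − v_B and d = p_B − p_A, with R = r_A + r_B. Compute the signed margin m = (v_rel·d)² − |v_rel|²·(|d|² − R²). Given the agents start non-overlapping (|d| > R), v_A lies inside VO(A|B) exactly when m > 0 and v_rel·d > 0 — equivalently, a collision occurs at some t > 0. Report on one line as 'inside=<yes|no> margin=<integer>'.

d = (14, -13),  |d|² = 365;  R = 6+8 = 14,  c = 365−14² = 169
v_rel = (1, -13),  |v_rel|² = 170;  v_rel·d = (1)·(14) + (-13)·(-13) = 183
170·t² − 366·t + 169 = 0  ⇒  m = 183² − 170·169 = 4759
m = 4759 > 0,  v_rel·d = 183 > 0  ⇒  inside

inside=yes margin=4759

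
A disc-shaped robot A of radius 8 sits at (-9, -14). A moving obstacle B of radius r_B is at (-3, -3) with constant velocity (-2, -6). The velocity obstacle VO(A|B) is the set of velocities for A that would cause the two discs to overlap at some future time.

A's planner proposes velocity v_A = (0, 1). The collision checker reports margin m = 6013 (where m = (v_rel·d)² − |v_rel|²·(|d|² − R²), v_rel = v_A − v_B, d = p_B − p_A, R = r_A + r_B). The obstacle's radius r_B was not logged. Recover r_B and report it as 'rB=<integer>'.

m = 6013
d = (6, 11);  v_rel = (2, 7),  |v_rel|² = 53
v_rel×d = (2)·(11) − (7)·(6) = -20
since m = R²·53 − (-20)²:  R² = (400 + 6013) / 53 = 121
R = √121 = 11  ⇒  r_B = 11 − 8 = 3

rB=3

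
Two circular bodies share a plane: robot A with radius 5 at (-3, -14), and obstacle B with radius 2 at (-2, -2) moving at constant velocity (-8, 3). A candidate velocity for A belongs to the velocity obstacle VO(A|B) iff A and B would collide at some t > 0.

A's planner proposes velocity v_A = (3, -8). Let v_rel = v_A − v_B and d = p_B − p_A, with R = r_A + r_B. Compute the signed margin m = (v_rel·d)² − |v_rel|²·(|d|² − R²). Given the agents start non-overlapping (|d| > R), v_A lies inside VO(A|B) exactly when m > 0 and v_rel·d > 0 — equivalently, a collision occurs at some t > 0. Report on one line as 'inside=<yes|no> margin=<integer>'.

d = (1, 12),  |d|² = 145;  R = 5+2 = 7,  c = 145−7² = 96
v_rel = (11, -11),  |v_rel|² = 242;  v_rel·d = (11)·(1) + (-11)·(12) = -121
242·t² + 242·t + 96 = 0  ⇒  m = (-121)² − 242·96 = -8591
m = -8591 < 0,  v_rel·d = -121 < 0  ⇒  outside

inside=no margin=-8591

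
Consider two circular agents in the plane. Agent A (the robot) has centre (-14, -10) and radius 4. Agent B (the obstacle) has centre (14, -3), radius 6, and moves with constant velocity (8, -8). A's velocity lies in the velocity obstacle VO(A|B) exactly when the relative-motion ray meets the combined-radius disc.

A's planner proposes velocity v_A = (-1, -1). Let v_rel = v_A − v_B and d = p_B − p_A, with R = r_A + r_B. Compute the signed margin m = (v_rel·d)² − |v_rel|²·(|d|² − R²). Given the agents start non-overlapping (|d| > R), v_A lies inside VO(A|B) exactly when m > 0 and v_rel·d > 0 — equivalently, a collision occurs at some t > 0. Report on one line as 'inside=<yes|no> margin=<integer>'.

d = (28, 7),  |d|² = 833;  R = 4+6 = 10,  c = 833−10² = 733
v_rel = (-9, 7),  |v_rel|² = 130;  v_rel·d = (-9)·(28) + (7)·(7) = -203
130·t² + 406·t + 733 = 0  ⇒  m = (-203)² − 130·733 = -54081
m = -54081 < 0,  v_rel·d = -203 < 0  ⇒  outside

inside=no margin=-54081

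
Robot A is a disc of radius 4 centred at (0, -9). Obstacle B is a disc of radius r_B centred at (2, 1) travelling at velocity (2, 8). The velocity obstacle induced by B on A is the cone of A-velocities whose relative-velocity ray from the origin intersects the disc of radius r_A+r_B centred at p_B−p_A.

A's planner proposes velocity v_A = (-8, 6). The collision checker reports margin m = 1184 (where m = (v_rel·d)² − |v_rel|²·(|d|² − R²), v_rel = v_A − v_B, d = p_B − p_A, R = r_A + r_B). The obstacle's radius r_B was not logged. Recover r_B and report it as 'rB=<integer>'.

m = 1184
d = (2, 10);  v_rel = (-10, -2),  |v_rel|² = 104
v_rel×d = (-10)·(10) − (-2)·(2) = -96
since m = R²·104 − (-96)²:  R² = (9216 + 1184) / 104 = 100
R = √100 = 10  ⇒  r_B = 10 − 4 = 6

rB=6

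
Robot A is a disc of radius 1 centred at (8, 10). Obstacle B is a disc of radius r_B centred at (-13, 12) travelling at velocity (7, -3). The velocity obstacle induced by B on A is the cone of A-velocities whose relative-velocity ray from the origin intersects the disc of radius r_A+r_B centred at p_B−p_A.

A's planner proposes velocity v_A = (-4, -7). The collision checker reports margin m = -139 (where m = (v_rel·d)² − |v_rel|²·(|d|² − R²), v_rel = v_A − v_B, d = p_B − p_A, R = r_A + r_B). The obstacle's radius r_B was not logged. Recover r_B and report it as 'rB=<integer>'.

m = -139
d = (-21, 2);  v_rel = (-11, -4),  |v_rel|² = 137
v_rel×d = (-11)·(2) − (-4)·(-21) = -106
since m = R²·137 − (-106)²:  R² = (11236 + -139) / 137 = 81
R = √81 = 9  ⇒  r_B = 9 − 1 = 8

rB=8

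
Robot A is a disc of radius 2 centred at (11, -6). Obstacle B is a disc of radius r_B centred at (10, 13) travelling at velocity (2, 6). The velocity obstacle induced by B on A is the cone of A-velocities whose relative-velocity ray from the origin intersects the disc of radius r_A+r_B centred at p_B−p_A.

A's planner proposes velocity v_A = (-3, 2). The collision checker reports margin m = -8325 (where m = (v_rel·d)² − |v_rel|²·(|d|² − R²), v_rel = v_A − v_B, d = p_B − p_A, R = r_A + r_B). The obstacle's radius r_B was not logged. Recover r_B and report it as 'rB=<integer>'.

m = -8325
d = (-1, 19);  v_rel = (-5, -4),  |v_rel|² = 41
v_rel×d = (-5)·(19) − (-4)·(-1) = -99
since m = R²·41 − (-99)²:  R² = (9801 + -8325) / 41 = 36
R = √36 = 6  ⇒  r_B = 6 − 2 = 4

rB=4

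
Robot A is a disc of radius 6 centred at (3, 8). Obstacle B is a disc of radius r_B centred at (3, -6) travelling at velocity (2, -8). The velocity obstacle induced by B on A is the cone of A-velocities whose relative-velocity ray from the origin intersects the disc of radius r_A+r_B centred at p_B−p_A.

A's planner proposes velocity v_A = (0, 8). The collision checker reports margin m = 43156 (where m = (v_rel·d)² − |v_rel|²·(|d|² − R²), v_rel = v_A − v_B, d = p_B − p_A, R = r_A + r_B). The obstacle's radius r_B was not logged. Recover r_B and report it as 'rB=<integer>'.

m = 43156
d = (0, -14);  v_rel = (-2, 16),  |v_rel|² = 260
v_rel×d = (-2)·(-14) − (16)·(0) = 28
since m = R²·260 − 28²:  R² = (784 + 43156) / 260 = 169
R = √169 = 13  ⇒  r_B = 13 − 6 = 7

rB=7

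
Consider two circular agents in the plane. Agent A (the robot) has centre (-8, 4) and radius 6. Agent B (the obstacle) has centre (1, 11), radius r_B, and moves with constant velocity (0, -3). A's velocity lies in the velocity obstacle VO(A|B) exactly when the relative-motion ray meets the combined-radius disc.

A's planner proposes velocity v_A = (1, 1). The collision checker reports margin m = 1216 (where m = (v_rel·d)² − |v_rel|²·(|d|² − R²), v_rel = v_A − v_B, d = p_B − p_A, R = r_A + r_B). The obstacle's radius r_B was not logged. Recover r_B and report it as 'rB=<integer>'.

m = 1216
d = (9, 7);  v_rel = (1, 4),  |v_rel|² = 17
v_rel×d = (1)·(7) − (4)·(9) = -29
since m = R²·17 − (-29)²:  R² = (841 + 1216) / 17 = 121
R = √121 = 11  ⇒  r_B = 11 − 6 = 5

rB=5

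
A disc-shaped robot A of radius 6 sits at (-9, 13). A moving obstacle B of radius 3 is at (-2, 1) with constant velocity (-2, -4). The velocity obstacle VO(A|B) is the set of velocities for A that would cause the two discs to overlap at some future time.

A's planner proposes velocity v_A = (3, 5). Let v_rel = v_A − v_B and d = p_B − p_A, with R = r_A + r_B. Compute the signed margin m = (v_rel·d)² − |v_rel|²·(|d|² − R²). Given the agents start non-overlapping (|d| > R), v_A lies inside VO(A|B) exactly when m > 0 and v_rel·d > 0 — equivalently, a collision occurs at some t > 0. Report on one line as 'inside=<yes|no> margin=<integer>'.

d = (7, -12),  |d|² = 193;  R = 6+3 = 9,  c = 193−9² = 112
v_rel = (5, 9),  |v_rel|² = 106;  v_rel·d = (5)·(7) + (9)·(-12) = -73
106·t² + 146·t + 112 = 0  ⇒  m = (-73)² − 106·112 = -6543
m = -6543 < 0,  v_rel·d = -73 < 0  ⇒  outside

inside=no margin=-6543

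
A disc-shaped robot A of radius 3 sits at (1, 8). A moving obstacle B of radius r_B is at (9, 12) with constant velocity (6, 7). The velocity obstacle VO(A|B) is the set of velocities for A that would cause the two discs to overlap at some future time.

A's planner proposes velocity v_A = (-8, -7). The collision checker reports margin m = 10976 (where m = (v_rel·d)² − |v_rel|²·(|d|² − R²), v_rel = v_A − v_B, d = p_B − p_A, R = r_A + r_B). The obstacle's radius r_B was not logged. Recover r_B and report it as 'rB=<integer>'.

m = 10976
d = (8, 4);  v_rel = (-14, -14),  |v_rel|² = 392
v_rel×d = (-14)·(4) − (-14)·(8) = 56
since m = R²·392 − 56²:  R² = (3136 + 10976) / 392 = 36
R = √36 = 6  ⇒  r_B = 6 − 3 = 3

rB=3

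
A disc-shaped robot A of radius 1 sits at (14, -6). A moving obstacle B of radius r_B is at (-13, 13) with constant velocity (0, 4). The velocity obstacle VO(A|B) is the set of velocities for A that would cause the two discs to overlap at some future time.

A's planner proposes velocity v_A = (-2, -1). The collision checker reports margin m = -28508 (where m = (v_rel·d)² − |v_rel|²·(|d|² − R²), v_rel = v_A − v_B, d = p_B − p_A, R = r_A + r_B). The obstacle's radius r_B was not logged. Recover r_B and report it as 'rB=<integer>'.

m = -28508
d = (-27, 19);  v_rel = (-2, -5),  |v_rel|² = 29
v_rel×d = (-2)·(19) − (-5)·(-27) = -173
since m = R²·29 − (-173)²:  R² = (29929 + -28508) / 29 = 49
R = √49 = 7  ⇒  r_B = 7 − 1 = 6

rB=6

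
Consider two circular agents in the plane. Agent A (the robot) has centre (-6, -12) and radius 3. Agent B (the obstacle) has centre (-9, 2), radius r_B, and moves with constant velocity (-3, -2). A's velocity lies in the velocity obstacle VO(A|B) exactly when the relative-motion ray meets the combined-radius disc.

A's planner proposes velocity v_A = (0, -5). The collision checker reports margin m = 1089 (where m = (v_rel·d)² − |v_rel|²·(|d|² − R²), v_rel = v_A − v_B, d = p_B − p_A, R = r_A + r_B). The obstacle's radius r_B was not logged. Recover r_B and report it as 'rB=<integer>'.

m = 1089
d = (-3, 14);  v_rel = (3, -3),  |v_rel|² = 18
v_rel×d = (3)·(14) − (-3)·(-3) = 33
since m = R²·18 − 33²:  R² = (1089 + 1089) / 18 = 121
R = √121 = 11  ⇒  r_B = 11 − 3 = 8

rB=8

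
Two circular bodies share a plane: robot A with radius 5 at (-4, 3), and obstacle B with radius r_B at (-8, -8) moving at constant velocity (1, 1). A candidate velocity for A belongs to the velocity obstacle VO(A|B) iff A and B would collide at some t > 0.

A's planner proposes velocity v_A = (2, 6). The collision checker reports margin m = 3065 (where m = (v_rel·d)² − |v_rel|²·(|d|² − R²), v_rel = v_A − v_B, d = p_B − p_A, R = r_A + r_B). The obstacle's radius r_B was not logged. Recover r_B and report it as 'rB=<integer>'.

m = 3065
d = (-4, -11);  v_rel = (1, 5),  |v_rel|² = 26
v_rel×d = (1)·(-11) − (5)·(-4) = 9
since m = R²·26 − 9²:  R² = (81 + 3065) / 26 = 121
R = √121 = 11  ⇒  r_B = 11 − 5 = 6

rB=6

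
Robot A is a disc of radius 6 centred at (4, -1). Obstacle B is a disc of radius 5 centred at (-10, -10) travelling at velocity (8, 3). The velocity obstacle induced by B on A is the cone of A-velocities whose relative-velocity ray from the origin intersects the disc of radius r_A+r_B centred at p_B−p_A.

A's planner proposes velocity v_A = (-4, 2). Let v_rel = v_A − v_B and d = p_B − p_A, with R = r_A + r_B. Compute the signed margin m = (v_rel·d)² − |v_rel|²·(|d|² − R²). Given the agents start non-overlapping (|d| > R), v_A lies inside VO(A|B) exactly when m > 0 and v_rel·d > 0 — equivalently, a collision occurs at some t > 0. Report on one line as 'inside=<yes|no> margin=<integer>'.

d = (-14, -9),  |d|² = 277;  R = 6+5 = 11,  c = 277−11² = 156
v_rel = (-12, -1),  |v_rel|² = 145;  v_rel·d = (-12)·(-14) + (-1)·(-9) = 177
145·t² − 354·t + 156 = 0  ⇒  m = 177² − 145·156 = 8709
m = 8709 > 0,  v_rel·d = 177 > 0  ⇒  inside

inside=yes margin=8709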